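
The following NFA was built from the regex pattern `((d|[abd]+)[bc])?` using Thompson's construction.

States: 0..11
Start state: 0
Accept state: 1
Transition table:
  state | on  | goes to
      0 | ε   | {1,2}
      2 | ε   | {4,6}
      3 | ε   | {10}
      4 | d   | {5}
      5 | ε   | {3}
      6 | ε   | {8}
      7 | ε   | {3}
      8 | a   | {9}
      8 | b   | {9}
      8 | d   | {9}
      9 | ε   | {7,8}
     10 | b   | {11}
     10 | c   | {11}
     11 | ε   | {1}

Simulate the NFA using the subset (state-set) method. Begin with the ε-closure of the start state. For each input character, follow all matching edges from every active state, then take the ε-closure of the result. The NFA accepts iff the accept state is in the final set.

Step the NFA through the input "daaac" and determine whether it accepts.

Answer: ACCEPT

Steps:
initial (ε-close {0}): {0,1,2,4,6,8}
'd' @ 1: {3,5,7,8,9,10}
'a' @ 2: {3,7,8,9,10}
'a' @ 3: {3,7,8,9,10}
'a' @ 4: {3,7,8,9,10}
'c' @ 5: {1,11}  ✓accept
end set {1,11} — state 1 in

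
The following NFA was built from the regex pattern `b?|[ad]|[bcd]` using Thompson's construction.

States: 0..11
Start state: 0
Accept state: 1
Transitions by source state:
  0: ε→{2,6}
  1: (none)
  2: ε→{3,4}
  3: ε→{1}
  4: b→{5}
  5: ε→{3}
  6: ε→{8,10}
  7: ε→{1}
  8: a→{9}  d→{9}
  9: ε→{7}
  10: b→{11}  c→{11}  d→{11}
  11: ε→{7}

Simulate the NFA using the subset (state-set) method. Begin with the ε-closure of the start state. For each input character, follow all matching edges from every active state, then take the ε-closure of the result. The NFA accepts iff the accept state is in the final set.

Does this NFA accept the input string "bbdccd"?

initial (ε-close {0}): {0,1,2,3,4,6,8,10}
'b' @ 1: {1,3,5,7,11}  ✓accept
'b' @ 2: {}  — dead — no transitions
rest 'dccd' ignored (set empty)
after full input: {}  (accept=1 not in)

Answer: REJECT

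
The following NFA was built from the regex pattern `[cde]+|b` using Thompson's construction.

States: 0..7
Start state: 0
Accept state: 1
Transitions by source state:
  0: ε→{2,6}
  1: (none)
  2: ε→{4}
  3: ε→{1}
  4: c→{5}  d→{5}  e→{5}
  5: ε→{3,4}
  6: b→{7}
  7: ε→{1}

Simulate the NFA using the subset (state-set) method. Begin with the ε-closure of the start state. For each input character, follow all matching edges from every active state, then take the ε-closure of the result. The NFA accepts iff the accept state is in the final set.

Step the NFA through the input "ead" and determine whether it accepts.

initial (ε-close {0}): {0,2,4,6}
'e' @ 1: {1,3,4,5}  (accept∈set)
'a' @ 2: {}  — no active states
rest 'd' ignored (set empty)
end set {} — state 1 not in

Answer: REJECT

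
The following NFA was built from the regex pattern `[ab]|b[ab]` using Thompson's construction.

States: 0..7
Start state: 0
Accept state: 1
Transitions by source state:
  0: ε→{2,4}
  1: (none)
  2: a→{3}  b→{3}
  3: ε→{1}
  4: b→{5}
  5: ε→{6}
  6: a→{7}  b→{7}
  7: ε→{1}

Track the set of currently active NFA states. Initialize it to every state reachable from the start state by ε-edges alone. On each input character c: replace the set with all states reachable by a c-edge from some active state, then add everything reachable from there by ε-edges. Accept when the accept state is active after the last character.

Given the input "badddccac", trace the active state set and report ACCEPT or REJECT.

Answer: REJECT

Trace:
initial (ε-close {0}): {0,2,4}
'b' @ 1: {1,3,5,6}  (accept∈set)
'a' @ 2: {1,7}  (accept∈set)
'd' @ 3: {}  — state set empty
rest 'ddccac' ignored (set empty)
after full input: {}  (accept=1 not in)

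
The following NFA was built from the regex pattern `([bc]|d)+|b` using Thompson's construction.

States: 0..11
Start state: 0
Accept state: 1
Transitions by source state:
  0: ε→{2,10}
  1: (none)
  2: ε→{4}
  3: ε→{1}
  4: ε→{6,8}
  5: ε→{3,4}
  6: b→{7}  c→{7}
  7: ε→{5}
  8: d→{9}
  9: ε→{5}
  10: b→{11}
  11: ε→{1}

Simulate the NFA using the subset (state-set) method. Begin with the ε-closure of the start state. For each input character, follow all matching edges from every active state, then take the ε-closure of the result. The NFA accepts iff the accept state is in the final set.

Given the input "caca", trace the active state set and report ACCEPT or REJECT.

Answer: REJECT

Derivation:
start: ε-closure({0}) = {0,2,4,6,8,10}
'c' @ 1: {1,3,4,5,6,7,8}  ✓accept
'a' @ 2: {}  — no active states
rest 'ca' ignored (set empty)
after full input: {}  (accept=1 not in)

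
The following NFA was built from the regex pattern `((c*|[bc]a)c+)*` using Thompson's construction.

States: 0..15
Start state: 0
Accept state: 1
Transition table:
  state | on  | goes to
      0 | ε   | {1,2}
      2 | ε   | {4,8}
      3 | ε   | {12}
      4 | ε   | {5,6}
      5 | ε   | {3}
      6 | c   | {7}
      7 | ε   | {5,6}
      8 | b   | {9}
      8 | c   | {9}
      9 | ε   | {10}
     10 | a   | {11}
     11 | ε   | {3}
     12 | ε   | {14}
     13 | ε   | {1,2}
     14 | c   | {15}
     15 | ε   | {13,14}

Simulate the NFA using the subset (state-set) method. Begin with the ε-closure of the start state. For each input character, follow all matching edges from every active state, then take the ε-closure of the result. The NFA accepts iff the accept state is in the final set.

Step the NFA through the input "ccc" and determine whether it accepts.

Answer: ACCEPT

Trace:
initial (ε-close {0}): {0,1,2,3,4,5,6,8,12,14}
'c' @ 1: {1,2,3,4,5,6,7,8,9,10,12,13,14,15}  (accept∈set)
'c' @ 2: {1,2,3,4,5,6,7,8,9,10,12,13,14,15}  (accept∈set)
'c' @ 3: {1,2,3,4,5,6,7,8,9,10,12,13,14,15}  (accept∈set)
after full input: {1,2,3,4,5,6,7,8,9,10,12,13,14,15}  (accept=1 in)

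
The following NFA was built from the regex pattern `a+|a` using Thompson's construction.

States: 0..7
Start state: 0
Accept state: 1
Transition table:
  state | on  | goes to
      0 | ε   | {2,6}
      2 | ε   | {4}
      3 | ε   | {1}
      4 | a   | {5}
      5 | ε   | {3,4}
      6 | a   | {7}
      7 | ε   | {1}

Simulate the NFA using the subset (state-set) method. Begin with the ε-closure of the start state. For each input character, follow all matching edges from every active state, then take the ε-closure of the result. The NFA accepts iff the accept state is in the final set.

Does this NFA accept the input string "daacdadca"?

Answer: REJECT

Steps:
initial (ε-close {0}): {0,2,4,6}
'd' @ 1: {}  — state set empty
rest 'aacdadca' ignored (set empty)
final: {}; accept 1 not in set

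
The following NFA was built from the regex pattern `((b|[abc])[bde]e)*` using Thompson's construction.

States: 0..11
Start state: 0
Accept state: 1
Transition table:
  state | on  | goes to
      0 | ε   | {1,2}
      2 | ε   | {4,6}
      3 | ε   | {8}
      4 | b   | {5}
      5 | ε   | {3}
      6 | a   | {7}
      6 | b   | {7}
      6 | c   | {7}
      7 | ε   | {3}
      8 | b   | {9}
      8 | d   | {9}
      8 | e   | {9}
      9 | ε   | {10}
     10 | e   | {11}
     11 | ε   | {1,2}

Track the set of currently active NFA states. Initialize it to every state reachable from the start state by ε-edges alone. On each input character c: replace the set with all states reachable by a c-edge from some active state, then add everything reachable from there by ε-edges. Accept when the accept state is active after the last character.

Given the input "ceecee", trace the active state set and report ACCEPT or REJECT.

Answer: ACCEPT

Trace:
S₀ = ε-closure({0}) = {0,1,2,4,6}
'c' @ 1: {3,7,8}
'e' @ 2: {9,10}
'e' @ 3: {1,2,4,6,11}  (accept∈set)
'c' @ 4: {3,7,8}
'e' @ 5: {9,10}
'e' @ 6: {1,2,4,6,11}  (accept∈set)
final: {1,2,4,6,11}; accept 1 in set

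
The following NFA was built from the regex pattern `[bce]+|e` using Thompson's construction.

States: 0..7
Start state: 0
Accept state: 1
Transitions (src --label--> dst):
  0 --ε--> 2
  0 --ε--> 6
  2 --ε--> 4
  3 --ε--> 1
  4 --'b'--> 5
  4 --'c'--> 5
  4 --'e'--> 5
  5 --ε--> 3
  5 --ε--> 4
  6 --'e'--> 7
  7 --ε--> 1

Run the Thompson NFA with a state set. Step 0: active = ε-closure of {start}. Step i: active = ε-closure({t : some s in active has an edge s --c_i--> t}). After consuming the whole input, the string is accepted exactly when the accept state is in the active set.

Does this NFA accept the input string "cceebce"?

start: ε-closure({0}) = {0,2,4,6}
'c' @ 1: {1,3,4,5}  (accept∈set)
'c' @ 2: {1,3,4,5}  (accept∈set)
'e' @ 3: {1,3,4,5}  (accept∈set)
'e' @ 4: {1,3,4,5}  (accept∈set)
'b' @ 5: {1,3,4,5}  (accept∈set)
'c' @ 6: {1,3,4,5}  (accept∈set)
'e' @ 7: {1,3,4,5}  (accept∈set)
final: {1,3,4,5}; accept 1 in set

Answer: ACCEPT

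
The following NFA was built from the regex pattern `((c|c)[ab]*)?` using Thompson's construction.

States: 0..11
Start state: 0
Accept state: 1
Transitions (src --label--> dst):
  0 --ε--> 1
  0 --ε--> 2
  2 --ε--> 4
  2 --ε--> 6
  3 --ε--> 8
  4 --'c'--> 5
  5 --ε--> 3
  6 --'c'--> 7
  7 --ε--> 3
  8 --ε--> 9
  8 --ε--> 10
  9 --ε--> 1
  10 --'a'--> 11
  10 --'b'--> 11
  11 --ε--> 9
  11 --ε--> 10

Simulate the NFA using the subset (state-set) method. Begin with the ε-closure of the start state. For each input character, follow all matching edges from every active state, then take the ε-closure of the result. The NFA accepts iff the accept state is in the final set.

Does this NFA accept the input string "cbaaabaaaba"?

Answer: ACCEPT

Trace:
initial (ε-close {0}): {0,1,2,4,6}
'c' @ 1: {1,3,5,7,8,9,10}  [accepting]
'b' @ 2: {1,9,10,11}  [accepting]
'a' @ 3: {1,9,10,11}  [accepting]
'a' @ 4: {1,9,10,11}  [accepting]
'a' @ 5: {1,9,10,11}  [accepting]
'b' @ 6: {1,9,10,11}  [accepting]
'a' @ 7: {1,9,10,11}  [accepting]
'a' @ 8: {1,9,10,11}  [accepting]
'a' @ 9: {1,9,10,11}  [accepting]
'b' @ 10: {1,9,10,11}  [accepting]
'a' @ 11: {1,9,10,11}  [accepting]
end set {1,9,10,11} — state 1 in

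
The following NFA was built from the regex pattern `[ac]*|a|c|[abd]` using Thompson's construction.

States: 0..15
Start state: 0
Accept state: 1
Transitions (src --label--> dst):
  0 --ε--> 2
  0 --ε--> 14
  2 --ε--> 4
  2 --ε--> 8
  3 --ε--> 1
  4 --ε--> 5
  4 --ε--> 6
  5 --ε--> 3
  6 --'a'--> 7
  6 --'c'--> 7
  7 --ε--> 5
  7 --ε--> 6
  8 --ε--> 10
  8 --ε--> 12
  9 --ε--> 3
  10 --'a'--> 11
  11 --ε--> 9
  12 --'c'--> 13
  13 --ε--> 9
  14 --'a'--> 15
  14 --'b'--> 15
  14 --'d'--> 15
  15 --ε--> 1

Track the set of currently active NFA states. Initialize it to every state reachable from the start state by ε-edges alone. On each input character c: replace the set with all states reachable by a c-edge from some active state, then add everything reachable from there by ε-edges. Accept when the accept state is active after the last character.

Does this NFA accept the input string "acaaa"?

Answer: ACCEPT

Trace:
start: ε-closure({0}) = {0,1,2,3,4,5,6,8,10,12,14}
'a' @ 1: {1,3,5,6,7,9,11,15}  (accept∈set)
'c' @ 2: {1,3,5,6,7}  (accept∈set)
'a' @ 3: {1,3,5,6,7}  (accept∈set)
'a' @ 4: {1,3,5,6,7}  (accept∈set)
'a' @ 5: {1,3,5,6,7}  (accept∈set)
after full input: {1,3,5,6,7}  (accept=1 in)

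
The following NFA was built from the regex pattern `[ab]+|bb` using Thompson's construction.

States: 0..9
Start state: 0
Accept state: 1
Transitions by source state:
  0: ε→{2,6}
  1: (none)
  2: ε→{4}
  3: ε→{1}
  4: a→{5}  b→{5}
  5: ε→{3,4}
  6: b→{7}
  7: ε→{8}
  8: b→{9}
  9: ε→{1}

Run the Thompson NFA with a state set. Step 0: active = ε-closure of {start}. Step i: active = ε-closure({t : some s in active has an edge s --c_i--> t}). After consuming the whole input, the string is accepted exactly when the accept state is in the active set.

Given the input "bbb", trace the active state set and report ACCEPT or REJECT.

Answer: ACCEPT

Steps:
S₀ = ε-closure({0}) = {0,2,4,6}
'b' @ 1: {1,3,4,5,7,8}  ✓accept
'b' @ 2: {1,3,4,5,9}  ✓accept
'b' @ 3: {1,3,4,5}  ✓accept
after full input: {1,3,4,5}  (accept=1 in)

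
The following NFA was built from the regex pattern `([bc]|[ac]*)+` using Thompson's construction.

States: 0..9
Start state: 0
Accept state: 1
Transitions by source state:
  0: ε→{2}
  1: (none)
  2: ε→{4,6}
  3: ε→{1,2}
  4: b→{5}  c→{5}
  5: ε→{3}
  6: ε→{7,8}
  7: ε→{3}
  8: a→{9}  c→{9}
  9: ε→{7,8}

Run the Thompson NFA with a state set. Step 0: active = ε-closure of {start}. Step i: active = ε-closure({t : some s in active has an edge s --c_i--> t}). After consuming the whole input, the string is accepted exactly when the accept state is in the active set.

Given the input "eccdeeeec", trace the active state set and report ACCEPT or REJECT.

Answer: REJECT

Steps:
initial (ε-close {0}): {0,1,2,3,4,6,7,8}
'e' @ 1: {}  — no active states
rest 'ccdeeeec' ignored (set empty)
end set {} — state 1 not in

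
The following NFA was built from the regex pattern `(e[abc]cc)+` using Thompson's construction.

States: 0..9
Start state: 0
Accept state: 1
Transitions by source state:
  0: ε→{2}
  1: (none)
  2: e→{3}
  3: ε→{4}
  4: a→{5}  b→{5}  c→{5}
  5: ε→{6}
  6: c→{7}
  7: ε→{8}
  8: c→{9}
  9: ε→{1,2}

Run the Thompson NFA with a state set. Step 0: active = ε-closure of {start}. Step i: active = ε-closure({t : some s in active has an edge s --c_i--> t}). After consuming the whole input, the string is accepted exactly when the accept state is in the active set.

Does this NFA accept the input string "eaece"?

Answer: REJECT

Trace:
initial (ε-close {0}): {0,2}
'e' @ 1: {3,4}
'a' @ 2: {5,6}
'e' @ 3: {}  — no active states
rest 'ce' ignored (set empty)
after full input: {}  (accept=1 not in)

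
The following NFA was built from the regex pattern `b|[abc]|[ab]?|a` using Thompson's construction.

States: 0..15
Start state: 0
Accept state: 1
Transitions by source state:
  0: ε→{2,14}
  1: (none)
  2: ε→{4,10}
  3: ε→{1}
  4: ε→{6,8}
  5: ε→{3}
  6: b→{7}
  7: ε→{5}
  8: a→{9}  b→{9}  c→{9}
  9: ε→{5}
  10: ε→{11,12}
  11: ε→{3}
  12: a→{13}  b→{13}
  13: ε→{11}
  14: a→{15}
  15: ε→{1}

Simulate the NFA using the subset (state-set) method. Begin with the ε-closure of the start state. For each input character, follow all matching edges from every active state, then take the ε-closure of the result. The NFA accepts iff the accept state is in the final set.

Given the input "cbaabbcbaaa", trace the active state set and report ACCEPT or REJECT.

start: ε-closure({0}) = {0,1,2,3,4,6,8,10,11,12,14}
'c' @ 1: {1,3,5,9}  ✓accept
'b' @ 2: {}  — dead — no transitions
rest 'aabbcbaaa' ignored (set empty)
after full input: {}  (accept=1 not in)

Answer: REJECT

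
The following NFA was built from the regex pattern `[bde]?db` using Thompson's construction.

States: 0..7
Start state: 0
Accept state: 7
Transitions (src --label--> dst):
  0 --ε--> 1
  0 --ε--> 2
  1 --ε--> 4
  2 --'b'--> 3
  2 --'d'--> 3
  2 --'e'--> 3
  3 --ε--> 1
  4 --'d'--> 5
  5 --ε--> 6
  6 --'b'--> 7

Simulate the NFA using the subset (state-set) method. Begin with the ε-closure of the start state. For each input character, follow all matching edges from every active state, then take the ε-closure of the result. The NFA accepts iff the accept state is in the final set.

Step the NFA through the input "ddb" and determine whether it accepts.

S₀ = ε-closure({0}) = {0,1,2,4}
'd' @ 1: {1,3,4,5,6}
'd' @ 2: {5,6}
'b' @ 3: {7}  [accepting]
end set {7} — state 7 in

Answer: ACCEPT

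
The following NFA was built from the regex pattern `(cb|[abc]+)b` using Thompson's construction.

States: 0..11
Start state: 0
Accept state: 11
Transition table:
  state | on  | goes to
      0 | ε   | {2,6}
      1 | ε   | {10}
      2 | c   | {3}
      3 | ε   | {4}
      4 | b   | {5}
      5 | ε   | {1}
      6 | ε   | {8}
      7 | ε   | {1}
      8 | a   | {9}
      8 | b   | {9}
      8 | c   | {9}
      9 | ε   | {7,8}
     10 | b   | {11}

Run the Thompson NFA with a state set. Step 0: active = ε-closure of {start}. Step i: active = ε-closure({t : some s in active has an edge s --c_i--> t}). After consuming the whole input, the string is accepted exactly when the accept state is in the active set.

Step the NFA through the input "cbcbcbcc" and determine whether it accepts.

Answer: REJECT

Trace:
S₀ = ε-closure({0}) = {0,2,6,8}
'c' @ 1: {1,3,4,7,8,9,10}
'b' @ 2: {1,5,7,8,9,10,11}  (accept∈set)
'c' @ 3: {1,7,8,9,10}
'b' @ 4: {1,7,8,9,10,11}  (accept∈set)
'c' @ 5: {1,7,8,9,10}
'b' @ 6: {1,7,8,9,10,11}  (accept∈set)
'c' @ 7: {1,7,8,9,10}
'c' @ 8: {1,7,8,9,10}
end set {1,7,8,9,10} — state 11 not in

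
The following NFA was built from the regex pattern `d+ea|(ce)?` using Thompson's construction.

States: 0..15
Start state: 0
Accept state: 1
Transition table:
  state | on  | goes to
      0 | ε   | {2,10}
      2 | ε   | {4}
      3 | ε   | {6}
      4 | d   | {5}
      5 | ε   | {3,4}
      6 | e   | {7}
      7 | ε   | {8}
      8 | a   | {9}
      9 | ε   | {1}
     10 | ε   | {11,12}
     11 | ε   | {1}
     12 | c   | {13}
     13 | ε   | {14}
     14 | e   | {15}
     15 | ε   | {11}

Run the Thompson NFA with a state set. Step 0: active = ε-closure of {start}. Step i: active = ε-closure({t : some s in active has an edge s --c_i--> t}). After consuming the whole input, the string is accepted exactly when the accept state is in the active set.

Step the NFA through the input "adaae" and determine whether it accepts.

initial (ε-close {0}): {0,1,2,4,10,11,12}
'a' @ 1: {}  — state set empty
rest 'daae' ignored (set empty)
after full input: {}  (accept=1 not in)

Answer: REJECT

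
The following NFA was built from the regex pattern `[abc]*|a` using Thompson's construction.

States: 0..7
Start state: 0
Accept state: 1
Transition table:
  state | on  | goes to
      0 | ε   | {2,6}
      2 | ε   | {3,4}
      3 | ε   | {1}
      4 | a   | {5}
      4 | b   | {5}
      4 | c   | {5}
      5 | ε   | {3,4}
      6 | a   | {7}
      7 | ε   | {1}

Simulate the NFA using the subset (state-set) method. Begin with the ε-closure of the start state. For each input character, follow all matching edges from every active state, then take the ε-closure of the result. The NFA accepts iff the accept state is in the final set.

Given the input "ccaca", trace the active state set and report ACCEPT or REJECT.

initial (ε-close {0}): {0,1,2,3,4,6}
'c' @ 1: {1,3,4,5}  [accepting]
'c' @ 2: {1,3,4,5}  [accepting]
'a' @ 3: {1,3,4,5}  [accepting]
'c' @ 4: {1,3,4,5}  [accepting]
'a' @ 5: {1,3,4,5}  [accepting]
after full input: {1,3,4,5}  (accept=1 in)

Answer: ACCEPT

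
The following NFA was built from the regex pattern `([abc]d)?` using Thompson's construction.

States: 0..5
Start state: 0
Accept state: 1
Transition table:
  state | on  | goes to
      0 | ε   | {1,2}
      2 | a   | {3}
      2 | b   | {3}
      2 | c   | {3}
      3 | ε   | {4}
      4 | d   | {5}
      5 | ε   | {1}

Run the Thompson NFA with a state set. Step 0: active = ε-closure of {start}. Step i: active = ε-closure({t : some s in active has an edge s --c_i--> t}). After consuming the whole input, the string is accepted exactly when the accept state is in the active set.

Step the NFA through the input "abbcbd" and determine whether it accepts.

start: ε-closure({0}) = {0,1,2}
'a' @ 1: {3,4}
'b' @ 2: {}  — no active states
rest 'bcbd' ignored (set empty)
final: {}; accept 1 not in set

Answer: REJECT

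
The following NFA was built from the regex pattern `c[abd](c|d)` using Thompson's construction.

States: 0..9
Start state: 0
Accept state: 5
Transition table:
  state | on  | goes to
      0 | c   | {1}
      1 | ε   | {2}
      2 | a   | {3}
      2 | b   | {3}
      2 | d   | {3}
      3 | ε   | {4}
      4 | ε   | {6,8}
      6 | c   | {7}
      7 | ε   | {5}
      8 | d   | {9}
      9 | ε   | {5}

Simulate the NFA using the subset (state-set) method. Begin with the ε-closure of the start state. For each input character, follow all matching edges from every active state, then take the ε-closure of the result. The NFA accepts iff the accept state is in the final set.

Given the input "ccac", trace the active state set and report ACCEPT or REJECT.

Answer: REJECT

Trace:
initial (ε-close {0}): {0}
'c' @ 1: {1,2}
'c' @ 2: {}  — state set empty
rest 'ac' ignored (set empty)
end set {} — state 5 not in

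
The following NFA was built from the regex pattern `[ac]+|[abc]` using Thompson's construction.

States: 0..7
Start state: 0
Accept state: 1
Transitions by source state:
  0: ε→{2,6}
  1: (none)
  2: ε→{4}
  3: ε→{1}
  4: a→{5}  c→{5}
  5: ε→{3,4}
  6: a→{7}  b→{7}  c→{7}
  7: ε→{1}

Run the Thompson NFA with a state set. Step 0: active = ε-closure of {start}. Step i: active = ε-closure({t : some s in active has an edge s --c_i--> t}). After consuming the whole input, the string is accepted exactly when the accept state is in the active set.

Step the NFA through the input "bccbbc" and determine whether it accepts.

Answer: REJECT

Trace:
S₀ = ε-closure({0}) = {0,2,4,6}
'b' @ 1: {1,7}  [accepting]
'c' @ 2: {}  — no active states
rest 'cbbc' ignored (set empty)
after full input: {}  (accept=1 not in)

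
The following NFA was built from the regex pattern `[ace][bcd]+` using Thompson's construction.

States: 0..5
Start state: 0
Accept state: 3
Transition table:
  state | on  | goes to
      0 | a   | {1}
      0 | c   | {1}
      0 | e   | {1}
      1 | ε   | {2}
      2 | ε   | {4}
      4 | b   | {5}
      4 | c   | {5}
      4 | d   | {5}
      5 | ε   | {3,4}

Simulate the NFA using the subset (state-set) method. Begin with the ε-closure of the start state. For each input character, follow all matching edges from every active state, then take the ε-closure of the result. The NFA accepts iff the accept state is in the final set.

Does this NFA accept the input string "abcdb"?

Answer: ACCEPT

Derivation:
initial (ε-close {0}): {0}
'a' @ 1: {1,2,4}
'b' @ 2: {3,4,5}  (accept∈set)
'c' @ 3: {3,4,5}  (accept∈set)
'd' @ 4: {3,4,5}  (accept∈set)
'b' @ 5: {3,4,5}  (accept∈set)
final: {3,4,5}; accept 3 in set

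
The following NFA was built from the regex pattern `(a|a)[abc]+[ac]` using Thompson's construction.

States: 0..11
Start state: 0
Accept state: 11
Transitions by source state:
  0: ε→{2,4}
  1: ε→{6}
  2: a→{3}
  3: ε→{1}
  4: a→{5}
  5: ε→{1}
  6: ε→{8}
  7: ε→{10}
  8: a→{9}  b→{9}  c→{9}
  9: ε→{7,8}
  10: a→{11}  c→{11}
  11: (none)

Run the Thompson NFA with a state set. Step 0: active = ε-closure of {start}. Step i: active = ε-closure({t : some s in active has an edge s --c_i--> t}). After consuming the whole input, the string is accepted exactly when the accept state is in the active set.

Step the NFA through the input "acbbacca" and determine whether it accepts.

start: ε-closure({0}) = {0,2,4}
'a' @ 1: {1,3,5,6,8}
'c' @ 2: {7,8,9,10}
'b' @ 3: {7,8,9,10}
'b' @ 4: {7,8,9,10}
'a' @ 5: {7,8,9,10,11}  ✓accept
'c' @ 6: {7,8,9,10,11}  ✓accept
'c' @ 7: {7,8,9,10,11}  ✓accept
'a' @ 8: {7,8,9,10,11}  ✓accept
end set {7,8,9,10,11} — state 11 in

Answer: ACCEPT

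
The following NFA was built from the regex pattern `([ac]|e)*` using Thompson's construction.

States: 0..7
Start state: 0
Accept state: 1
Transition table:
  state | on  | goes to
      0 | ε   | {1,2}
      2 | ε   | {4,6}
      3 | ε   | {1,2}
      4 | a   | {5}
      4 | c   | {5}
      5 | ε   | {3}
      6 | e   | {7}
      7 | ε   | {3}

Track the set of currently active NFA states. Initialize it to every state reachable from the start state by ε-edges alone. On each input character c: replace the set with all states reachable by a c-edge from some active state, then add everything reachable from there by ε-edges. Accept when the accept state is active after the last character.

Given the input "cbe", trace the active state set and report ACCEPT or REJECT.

Answer: REJECT

Trace:
S₀ = ε-closure({0}) = {0,1,2,4,6}
'c' @ 1: {1,2,3,4,5,6}  (accept∈set)
'b' @ 2: {}  — dead — no transitions
rest 'e' ignored (set empty)
end set {} — state 1 not in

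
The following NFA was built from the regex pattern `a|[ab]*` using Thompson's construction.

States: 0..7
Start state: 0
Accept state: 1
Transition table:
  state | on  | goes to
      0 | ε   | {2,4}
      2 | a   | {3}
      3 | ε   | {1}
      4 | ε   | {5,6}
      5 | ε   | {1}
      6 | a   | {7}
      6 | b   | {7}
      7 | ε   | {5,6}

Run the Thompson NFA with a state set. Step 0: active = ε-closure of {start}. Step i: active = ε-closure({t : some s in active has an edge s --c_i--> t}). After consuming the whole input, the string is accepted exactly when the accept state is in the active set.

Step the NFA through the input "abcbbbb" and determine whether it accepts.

initial (ε-close {0}): {0,1,2,4,5,6}
'a' @ 1: {1,3,5,6,7}  [accepting]
'b' @ 2: {1,5,6,7}  [accepting]
'c' @ 3: {}  — state set empty
rest 'bbbb' ignored (set empty)
final: {}; accept 1 not in set

Answer: REJECT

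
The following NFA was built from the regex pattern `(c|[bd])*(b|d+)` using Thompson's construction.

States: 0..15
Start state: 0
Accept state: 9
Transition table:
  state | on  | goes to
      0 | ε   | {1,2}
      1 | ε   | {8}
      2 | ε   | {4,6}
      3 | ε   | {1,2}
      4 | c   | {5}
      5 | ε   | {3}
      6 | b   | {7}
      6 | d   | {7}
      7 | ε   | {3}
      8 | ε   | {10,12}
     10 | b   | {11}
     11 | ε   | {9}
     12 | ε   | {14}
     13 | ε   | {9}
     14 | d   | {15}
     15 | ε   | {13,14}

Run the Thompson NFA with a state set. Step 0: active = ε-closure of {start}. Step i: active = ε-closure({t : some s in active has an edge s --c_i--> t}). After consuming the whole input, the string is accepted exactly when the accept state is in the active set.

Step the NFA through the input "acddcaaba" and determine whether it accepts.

Answer: REJECT

Steps:
initial (ε-close {0}): {0,1,2,4,6,8,10,12,14}
'a' @ 1: {}  — no active states
rest 'cddcaaba' ignored (set empty)
after full input: {}  (accept=9 not in)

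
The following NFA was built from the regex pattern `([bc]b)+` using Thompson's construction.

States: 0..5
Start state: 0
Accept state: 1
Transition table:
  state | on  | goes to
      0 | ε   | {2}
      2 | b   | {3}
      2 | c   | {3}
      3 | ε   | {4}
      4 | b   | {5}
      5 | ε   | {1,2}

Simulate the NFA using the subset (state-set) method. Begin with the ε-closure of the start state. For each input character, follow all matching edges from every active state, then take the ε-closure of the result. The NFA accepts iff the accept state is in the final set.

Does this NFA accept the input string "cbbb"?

Answer: ACCEPT

Steps:
S₀ = ε-closure({0}) = {0,2}
'c' @ 1: {3,4}
'b' @ 2: {1,2,5}  ✓accept
'b' @ 3: {3,4}
'b' @ 4: {1,2,5}  ✓accept
end set {1,2,5} — state 1 in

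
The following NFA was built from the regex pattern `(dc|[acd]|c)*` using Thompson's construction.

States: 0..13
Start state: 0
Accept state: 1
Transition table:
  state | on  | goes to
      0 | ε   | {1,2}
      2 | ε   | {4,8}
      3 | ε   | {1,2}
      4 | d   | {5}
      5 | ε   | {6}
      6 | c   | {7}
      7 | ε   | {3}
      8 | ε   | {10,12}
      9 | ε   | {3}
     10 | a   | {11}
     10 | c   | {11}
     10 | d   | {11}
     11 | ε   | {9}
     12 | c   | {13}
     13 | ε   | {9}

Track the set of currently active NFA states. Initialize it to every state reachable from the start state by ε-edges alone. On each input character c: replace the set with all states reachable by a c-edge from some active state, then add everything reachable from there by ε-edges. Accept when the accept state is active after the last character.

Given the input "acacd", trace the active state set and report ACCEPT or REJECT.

start: ε-closure({0}) = {0,1,2,4,8,10,12}
'a' @ 1: {1,2,3,4,8,9,10,11,12}  (accept∈set)
'c' @ 2: {1,2,3,4,8,9,10,11,12,13}  (accept∈set)
'a' @ 3: {1,2,3,4,8,9,10,11,12}  (accept∈set)
'c' @ 4: {1,2,3,4,8,9,10,11,12,13}  (accept∈set)
'd' @ 5: {1,2,3,4,5,6,8,9,10,11,12}  (accept∈set)
end set {1,2,3,4,5,6,8,9,10,11,12} — state 1 in

Answer: ACCEPT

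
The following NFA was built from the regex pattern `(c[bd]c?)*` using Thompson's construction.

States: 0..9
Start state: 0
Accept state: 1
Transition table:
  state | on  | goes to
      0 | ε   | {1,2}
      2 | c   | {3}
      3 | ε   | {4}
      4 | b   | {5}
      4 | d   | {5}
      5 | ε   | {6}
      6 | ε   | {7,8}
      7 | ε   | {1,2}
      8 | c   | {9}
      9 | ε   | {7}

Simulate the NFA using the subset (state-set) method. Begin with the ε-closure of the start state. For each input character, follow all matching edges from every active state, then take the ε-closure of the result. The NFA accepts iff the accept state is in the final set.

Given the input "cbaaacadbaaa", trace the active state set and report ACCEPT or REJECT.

Answer: REJECT

Derivation:
initial (ε-close {0}): {0,1,2}
'c' @ 1: {3,4}
'b' @ 2: {1,2,5,6,7,8}  ✓accept
'a' @ 3: {}  — dead — no transitions
rest 'aacadbaaa' ignored (set empty)
after full input: {}  (accept=1 not in)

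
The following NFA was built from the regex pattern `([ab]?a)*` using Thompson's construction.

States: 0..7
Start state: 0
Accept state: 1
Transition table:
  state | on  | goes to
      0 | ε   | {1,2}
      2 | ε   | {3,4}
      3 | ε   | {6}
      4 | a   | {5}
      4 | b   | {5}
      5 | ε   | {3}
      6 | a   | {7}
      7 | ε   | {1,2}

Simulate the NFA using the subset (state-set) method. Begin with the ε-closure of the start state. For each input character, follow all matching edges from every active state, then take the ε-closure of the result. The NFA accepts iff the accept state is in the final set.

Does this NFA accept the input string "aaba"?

initial (ε-close {0}): {0,1,2,3,4,6}
'a' @ 1: {1,2,3,4,5,6,7}  (accept∈set)
'a' @ 2: {1,2,3,4,5,6,7}  (accept∈set)
'b' @ 3: {3,5,6}
'a' @ 4: {1,2,3,4,6,7}  (accept∈set)
end set {1,2,3,4,6,7} — state 1 in

Answer: ACCEPT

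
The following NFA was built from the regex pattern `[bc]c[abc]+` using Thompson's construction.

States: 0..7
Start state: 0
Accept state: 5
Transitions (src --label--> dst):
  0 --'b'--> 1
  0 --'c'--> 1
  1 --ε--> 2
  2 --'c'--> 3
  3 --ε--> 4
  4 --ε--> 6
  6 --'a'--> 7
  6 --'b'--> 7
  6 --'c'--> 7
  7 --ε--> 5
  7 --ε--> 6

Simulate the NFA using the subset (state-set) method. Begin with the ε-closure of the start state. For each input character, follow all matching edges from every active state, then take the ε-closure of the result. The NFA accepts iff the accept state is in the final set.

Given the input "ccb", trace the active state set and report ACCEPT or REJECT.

start: ε-closure({0}) = {0}
'c' @ 1: {1,2}
'c' @ 2: {3,4,6}
'b' @ 3: {5,6,7}  (accept∈set)
after full input: {5,6,7}  (accept=5 in)

Answer: ACCEPT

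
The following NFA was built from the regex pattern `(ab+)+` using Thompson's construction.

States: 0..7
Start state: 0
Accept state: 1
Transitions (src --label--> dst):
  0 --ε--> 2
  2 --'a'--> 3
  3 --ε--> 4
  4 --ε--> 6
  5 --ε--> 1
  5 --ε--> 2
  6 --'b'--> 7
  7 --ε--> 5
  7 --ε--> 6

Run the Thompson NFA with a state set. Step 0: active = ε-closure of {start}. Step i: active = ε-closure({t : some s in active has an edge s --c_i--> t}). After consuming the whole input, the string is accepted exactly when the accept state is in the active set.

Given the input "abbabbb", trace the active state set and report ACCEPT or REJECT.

start: ε-closure({0}) = {0,2}
'a' @ 1: {3,4,6}
'b' @ 2: {1,2,5,6,7}  (accept∈set)
'b' @ 3: {1,2,5,6,7}  (accept∈set)
'a' @ 4: {3,4,6}
'b' @ 5: {1,2,5,6,7}  (accept∈set)
'b' @ 6: {1,2,5,6,7}  (accept∈set)
'b' @ 7: {1,2,5,6,7}  (accept∈set)
final: {1,2,5,6,7}; accept 1 in set

Answer: ACCEPT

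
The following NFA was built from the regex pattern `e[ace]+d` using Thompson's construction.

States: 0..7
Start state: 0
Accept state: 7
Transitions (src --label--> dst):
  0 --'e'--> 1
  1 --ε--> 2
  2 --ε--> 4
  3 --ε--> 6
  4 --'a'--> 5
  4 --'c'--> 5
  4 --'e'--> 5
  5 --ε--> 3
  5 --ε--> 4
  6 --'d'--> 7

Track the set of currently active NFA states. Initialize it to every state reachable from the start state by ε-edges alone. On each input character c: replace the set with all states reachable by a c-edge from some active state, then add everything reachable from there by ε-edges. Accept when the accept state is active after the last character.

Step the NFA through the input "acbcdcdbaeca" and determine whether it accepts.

Answer: REJECT

Steps:
initial (ε-close {0}): {0}
'a' @ 1: {}  — no active states
rest 'cbcdcdbaeca' ignored (set empty)
after full input: {}  (accept=7 not in)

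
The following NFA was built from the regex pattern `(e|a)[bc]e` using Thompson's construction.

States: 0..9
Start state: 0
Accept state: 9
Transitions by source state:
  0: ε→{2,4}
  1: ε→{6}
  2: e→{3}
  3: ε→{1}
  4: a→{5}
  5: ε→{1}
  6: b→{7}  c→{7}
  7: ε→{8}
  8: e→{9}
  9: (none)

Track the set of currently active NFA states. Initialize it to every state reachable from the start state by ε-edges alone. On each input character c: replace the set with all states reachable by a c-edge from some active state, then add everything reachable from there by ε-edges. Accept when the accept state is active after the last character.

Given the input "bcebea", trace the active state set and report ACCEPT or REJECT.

S₀ = ε-closure({0}) = {0,2,4}
'b' @ 1: {}  — no active states
rest 'cebea' ignored (set empty)
end set {} — state 9 not in

Answer: REJECT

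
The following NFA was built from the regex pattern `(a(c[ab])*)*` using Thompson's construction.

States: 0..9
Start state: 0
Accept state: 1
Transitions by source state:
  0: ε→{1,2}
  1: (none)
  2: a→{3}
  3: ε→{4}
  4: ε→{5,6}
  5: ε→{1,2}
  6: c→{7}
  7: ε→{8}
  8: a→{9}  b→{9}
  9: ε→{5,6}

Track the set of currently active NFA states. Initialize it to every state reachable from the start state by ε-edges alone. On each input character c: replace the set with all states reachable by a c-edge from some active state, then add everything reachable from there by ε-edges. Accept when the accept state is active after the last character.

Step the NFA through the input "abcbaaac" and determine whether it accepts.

start: ε-closure({0}) = {0,1,2}
'a' @ 1: {1,2,3,4,5,6}  (accept∈set)
'b' @ 2: {}  — no active states
rest 'cbaaac' ignored (set empty)
final: {}; accept 1 not in set

Answer: REJECT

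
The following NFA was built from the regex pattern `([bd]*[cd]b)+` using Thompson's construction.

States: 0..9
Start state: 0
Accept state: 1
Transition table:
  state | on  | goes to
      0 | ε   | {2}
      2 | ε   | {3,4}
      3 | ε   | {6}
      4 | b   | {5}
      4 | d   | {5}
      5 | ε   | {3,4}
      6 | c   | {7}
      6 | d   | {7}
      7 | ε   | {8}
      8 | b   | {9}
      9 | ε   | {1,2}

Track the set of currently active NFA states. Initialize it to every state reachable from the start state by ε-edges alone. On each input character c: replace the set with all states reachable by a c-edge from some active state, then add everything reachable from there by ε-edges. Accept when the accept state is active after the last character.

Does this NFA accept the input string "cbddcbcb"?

start: ε-closure({0}) = {0,2,3,4,6}
'c' @ 1: {7,8}
'b' @ 2: {1,2,3,4,6,9}  [accepting]
'd' @ 3: {3,4,5,6,7,8}
'd' @ 4: {3,4,5,6,7,8}
'c' @ 5: {7,8}
'b' @ 6: {1,2,3,4,6,9}  [accepting]
'c' @ 7: {7,8}
'b' @ 8: {1,2,3,4,6,9}  [accepting]
after full input: {1,2,3,4,6,9}  (accept=1 in)

Answer: ACCEPT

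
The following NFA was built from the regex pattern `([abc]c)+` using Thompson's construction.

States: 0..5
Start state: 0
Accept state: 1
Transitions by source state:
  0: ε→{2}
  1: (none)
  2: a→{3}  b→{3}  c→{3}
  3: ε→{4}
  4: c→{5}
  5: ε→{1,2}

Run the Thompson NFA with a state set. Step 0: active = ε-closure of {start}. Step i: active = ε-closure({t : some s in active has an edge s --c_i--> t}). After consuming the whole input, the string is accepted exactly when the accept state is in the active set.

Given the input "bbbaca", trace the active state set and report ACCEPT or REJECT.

Answer: REJECT

Derivation:
start: ε-closure({0}) = {0,2}
'b' @ 1: {3,4}
'b' @ 2: {}  — state set empty
rest 'baca' ignored (set empty)
final: {}; accept 1 not in set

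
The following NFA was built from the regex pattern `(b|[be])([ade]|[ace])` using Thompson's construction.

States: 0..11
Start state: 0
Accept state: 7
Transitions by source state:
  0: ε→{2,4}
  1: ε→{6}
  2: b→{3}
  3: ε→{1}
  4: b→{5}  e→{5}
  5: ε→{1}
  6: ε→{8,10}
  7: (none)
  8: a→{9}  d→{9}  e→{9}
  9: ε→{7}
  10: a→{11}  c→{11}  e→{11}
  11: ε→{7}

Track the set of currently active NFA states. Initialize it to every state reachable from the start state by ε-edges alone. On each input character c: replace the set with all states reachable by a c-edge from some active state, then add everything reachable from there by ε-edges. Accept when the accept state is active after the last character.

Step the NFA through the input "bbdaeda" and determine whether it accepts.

initial (ε-close {0}): {0,2,4}
'b' @ 1: {1,3,5,6,8,10}
'b' @ 2: {}  — dead — no transitions
rest 'daeda' ignored (set empty)
final: {}; accept 7 not in set

Answer: REJECT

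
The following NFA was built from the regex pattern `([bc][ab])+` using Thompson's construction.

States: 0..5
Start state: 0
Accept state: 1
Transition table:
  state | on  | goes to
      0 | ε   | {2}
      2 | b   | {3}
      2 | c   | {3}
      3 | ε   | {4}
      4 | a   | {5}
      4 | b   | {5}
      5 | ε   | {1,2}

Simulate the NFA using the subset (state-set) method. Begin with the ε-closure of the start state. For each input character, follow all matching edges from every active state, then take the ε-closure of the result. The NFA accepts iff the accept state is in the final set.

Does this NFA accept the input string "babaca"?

start: ε-closure({0}) = {0,2}
'b' @ 1: {3,4}
'a' @ 2: {1,2,5}  (accept∈set)
'b' @ 3: {3,4}
'a' @ 4: {1,2,5}  (accept∈set)
'c' @ 5: {3,4}
'a' @ 6: {1,2,5}  (accept∈set)
end set {1,2,5} — state 1 in

Answer: ACCEPT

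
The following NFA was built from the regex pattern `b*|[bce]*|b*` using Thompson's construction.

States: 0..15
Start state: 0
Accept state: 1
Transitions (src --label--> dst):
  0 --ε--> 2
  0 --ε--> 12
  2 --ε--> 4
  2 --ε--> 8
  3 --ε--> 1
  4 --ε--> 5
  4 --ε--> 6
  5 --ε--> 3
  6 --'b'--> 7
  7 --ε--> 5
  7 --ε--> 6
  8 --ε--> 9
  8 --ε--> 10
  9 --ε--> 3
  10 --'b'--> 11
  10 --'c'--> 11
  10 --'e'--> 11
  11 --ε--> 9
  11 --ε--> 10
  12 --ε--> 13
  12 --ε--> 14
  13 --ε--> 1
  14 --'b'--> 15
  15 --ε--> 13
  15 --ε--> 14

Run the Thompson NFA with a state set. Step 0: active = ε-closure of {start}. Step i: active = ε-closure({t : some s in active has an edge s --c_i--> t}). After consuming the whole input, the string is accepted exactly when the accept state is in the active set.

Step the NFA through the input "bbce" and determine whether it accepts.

Answer: ACCEPT

Derivation:
initial (ε-close {0}): {0,1,2,3,4,5,6,8,9,10,12,13,14}
'b' @ 1: {1,3,5,6,7,9,10,11,13,14,15}  (accept∈set)
'b' @ 2: {1,3,5,6,7,9,10,11,13,14,15}  (accept∈set)
'c' @ 3: {1,3,9,10,11}  (accept∈set)
'e' @ 4: {1,3,9,10,11}  (accept∈set)
after full input: {1,3,9,10,11}  (accept=1 in)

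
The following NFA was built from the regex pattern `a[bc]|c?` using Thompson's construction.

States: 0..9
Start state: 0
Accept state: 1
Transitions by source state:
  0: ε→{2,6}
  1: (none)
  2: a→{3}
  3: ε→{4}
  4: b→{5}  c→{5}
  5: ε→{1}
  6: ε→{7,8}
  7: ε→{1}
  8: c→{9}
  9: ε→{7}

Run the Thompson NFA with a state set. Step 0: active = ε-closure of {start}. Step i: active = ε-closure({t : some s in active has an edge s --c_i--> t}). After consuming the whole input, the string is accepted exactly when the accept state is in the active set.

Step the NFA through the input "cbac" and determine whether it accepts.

Answer: REJECT

Trace:
initial (ε-close {0}): {0,1,2,6,7,8}
'c' @ 1: {1,7,9}  ✓accept
'b' @ 2: {}  — dead — no transitions
rest 'ac' ignored (set empty)
final: {}; accept 1 not in set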